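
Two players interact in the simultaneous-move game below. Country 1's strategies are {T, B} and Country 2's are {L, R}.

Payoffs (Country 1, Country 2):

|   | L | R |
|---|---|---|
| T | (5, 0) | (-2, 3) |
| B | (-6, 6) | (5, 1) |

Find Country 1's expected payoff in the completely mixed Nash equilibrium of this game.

13/18

First find y, the probability Country 2 plays L, from Country 1's indifference between T and B: 5y − 2(1−y) = −6y + 5(1−y), giving y = 7/18.
Since Country 1 is indifferent in equilibrium, Country 1's expected payoff equals the payoff from either row against (7/18, 11/18). Using T: 5(7/18) − 2(11/18) = 13/18.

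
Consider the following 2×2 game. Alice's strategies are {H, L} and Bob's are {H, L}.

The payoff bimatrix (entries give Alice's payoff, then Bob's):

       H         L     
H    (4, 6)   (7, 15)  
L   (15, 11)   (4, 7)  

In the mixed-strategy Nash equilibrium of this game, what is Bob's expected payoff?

First find x, the probability Alice plays H, from Bob's indifference between H and L: 6x + 11(1−x) = 15x + 7(1−x), giving x = 4/13.
Since Bob is indifferent in equilibrium, Bob's expected payoff equals the payoff from either column against (4/13, 9/13). Using H: 6(4/13) + 11(9/13) = 123/13.

123/13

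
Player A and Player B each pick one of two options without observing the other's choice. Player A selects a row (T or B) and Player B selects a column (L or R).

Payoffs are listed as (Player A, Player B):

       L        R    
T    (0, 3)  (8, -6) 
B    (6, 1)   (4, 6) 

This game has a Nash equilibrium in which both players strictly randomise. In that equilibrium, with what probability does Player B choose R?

Let c be the probability that Player B plays L. In a completely mixed equilibrium, Player A must be indifferent between T and B.
Player A's expected payoff from T is 8(1−c); from B it is 6c + 4(1−c).
Setting these equal: −8c + 8 = 2c + 4, so c = 2/5.
Therefore Player B plays R with probability 1 − 2/5 = 3/5.

3/5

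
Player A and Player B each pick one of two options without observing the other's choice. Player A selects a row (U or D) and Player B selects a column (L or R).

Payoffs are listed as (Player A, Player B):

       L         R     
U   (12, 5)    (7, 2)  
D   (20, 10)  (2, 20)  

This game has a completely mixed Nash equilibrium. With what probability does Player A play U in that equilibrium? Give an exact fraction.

Let x be the probability that Player A plays U. In a completely mixed equilibrium, Player B must be indifferent between L and R.
Player B's expected payoff from L is 5x + 10(1−x); from R it is 2x + 20(1−x).
Setting these equal: −5x + 10 = −18x + 20, so x = 10/13.

10/13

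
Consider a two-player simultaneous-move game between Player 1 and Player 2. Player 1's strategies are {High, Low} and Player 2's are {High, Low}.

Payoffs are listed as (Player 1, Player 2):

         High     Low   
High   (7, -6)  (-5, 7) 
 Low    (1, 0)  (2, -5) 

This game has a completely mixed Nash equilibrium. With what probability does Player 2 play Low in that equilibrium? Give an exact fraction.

6/13

Let c be the probability that Player 2 plays High. In a completely mixed equilibrium, Player 1 must be indifferent between High and Low.
Player 1's expected payoff from High is 7c − 5(1−c); from Low it is c + 2(1−c).
Setting these equal: 12c − 5 = −c + 2, so c = 7/13.
Therefore Player 2 plays Low with probability 1 − 7/13 = 6/13.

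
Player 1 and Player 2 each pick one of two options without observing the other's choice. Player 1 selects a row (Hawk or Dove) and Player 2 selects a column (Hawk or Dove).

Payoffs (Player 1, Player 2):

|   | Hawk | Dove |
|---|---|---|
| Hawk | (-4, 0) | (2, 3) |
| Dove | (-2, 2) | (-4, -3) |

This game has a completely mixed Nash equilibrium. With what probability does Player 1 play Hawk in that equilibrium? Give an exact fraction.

Let x be the probability that Player 1 plays Hawk. In a completely mixed equilibrium, Player 2 must be indifferent between Hawk and Dove.
Player 2's expected payoff from Hawk is 2(1−x); from Dove it is 3x − 3(1−x).
Setting these equal: −2x + 2 = 6x − 3, so x = 5/8.

5/8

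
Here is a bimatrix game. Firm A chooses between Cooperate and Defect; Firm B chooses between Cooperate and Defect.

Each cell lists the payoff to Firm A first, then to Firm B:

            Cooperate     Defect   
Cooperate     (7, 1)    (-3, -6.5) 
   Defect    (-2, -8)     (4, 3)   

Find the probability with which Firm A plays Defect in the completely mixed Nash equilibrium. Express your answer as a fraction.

Let x be the probability that Firm A plays Cooperate. In a completely mixed equilibrium, Firm B must be indifferent between Cooperate and Defect.
Firm B's expected payoff from Cooperate is x − 8(1−x); from Defect it is −6.5x + 3(1−x).
Setting these equal: 9x − 8 = −9.5x + 3, so x = 22/37.
Therefore Firm A plays Defect with probability 1 − 22/37 = 15/37.

15/37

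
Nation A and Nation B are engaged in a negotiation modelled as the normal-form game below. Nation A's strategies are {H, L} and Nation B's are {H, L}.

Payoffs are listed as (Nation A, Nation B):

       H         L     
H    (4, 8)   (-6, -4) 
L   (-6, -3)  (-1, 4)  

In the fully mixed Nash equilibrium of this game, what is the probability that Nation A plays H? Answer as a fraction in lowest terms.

7/19

Let x be the probability that Nation A plays H. In a completely mixed equilibrium, Nation B must be indifferent between H and L.
Nation B's expected payoff from H is 8x − 3(1−x); from L it is −4x + 4(1−x).
Setting these equal: 11x − 3 = −8x + 4, so x = 7/19.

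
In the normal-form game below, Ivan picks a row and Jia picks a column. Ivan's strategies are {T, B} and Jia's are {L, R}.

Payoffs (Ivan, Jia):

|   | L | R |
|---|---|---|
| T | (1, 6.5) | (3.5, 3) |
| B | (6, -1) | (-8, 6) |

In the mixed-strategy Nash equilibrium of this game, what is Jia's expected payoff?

First find x, the probability Ivan plays T, from Jia's indifference between L and R: 6.5x − (1−x) = 3x + 6(1−x), giving x = 2/3.
Since Jia is indifferent in equilibrium, Jia's expected payoff equals the payoff from either column against (2/3, 1/3). Using L: 6.5(2/3) − (1/3) = 4.

4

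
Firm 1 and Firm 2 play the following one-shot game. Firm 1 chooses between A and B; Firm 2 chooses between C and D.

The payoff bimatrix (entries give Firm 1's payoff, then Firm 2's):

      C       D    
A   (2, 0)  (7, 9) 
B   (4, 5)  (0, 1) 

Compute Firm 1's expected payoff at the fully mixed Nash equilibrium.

First find y, the probability Firm 2 plays C, from Firm 1's indifference between A and B: 2y + 7(1−y) = 4y, giving y = 7/9.
Since Firm 1 is indifferent in equilibrium, Firm 1's expected payoff equals the payoff from either row against (7/9, 2/9). Using A: 2(7/9) + 7(2/9) = 28/9.

28/9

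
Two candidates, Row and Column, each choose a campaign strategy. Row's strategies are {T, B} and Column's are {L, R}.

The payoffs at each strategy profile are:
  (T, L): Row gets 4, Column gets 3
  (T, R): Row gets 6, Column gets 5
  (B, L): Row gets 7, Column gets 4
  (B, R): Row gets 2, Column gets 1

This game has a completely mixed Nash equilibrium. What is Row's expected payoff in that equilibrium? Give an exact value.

34/7

First find q, the probability Column plays L, from Row's indifference between T and B: 4q + 6(1−q) = 7q + 2(1−q), giving q = 4/7.
Since Row is indifferent in equilibrium, Row's expected payoff equals the payoff from either row against (4/7, 3/7). Using T: 4(4/7) + 6(3/7) = 34/7.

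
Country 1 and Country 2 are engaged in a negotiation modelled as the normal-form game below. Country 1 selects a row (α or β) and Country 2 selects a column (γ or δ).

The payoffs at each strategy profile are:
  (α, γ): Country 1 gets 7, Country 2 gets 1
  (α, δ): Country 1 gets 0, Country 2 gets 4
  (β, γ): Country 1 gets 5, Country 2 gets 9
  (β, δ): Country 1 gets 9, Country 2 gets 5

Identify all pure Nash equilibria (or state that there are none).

(α, γ): Country 2 prefers δ (4 > 1) — not an equilibrium.
(α, δ): Country 1 prefers β (9 > 0) — not an equilibrium.
(β, γ): Country 1 prefers α (7 > 5) — not an equilibrium.
(β, δ): Country 2 prefers γ (9 > 5) — not an equilibrium.

none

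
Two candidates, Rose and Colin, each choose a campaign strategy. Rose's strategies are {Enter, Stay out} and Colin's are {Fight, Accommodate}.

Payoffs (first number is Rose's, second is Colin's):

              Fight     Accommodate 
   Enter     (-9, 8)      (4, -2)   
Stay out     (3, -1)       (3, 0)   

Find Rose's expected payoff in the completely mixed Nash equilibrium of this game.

3

First find y, the probability Colin plays Fight, from Rose's indifference between Enter and Stay out: −9y + 4(1−y) = 3y + 3(1−y), giving y = 1/13.
Since Rose is indifferent in equilibrium, Rose's expected payoff equals the payoff from either row against (1/13, 12/13). Using Enter: −9(1/13) + 4(12/13) = 3.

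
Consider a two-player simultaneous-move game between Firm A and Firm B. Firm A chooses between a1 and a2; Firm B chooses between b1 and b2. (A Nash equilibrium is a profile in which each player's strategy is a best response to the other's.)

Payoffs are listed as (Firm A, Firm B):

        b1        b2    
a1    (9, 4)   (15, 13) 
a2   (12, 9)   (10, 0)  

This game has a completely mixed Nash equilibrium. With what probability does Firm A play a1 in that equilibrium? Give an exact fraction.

Let p be the probability that Firm A plays a1. In a completely mixed equilibrium, Firm B must be indifferent between b1 and b2.
Firm B's expected payoff from b1 is 4p + 9(1−p); from b2 it is 13p.
Setting these equal: −5p + 9 = 13p, so p = 1/2.

1/2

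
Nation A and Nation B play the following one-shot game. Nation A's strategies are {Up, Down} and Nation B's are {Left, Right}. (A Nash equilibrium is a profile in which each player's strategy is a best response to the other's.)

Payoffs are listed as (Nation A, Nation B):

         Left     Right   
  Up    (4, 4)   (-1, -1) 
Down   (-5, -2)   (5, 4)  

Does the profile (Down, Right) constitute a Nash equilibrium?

At (Down, Right), Nation A earns 5; switching to Up would give -1, so Nation A has no profitable deviation.
Nation B earns 4; switching to Left would give -2, so Nation B has no profitable deviation.
Neither player can gain by a unilateral deviation, so this profile is a Nash equilibrium.

Yes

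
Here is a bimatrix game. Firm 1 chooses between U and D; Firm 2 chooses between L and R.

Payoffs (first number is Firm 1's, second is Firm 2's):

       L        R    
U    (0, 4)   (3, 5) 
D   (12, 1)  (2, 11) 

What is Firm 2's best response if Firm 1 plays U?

R

Against U, Firm 2 earns 4 from L and 5 from R.
So R is the best response.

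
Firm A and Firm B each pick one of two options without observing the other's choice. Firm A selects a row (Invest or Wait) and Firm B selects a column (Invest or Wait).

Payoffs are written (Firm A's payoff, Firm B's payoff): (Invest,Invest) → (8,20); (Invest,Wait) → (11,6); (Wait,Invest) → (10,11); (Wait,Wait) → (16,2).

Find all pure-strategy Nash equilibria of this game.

(Invest, Invest): Firm A prefers Wait (10 > 8) — not an equilibrium.
(Invest, Wait): Firm A prefers Wait (16 > 11); Firm B prefers Invest (20 > 6) — not an equilibrium.
(Wait, Invest): Firm A gets 10 ≥ 8 from Invest, and Firm B gets 11 ≥ 2 from Wait — Nash equilibrium.
(Wait, Wait): Firm B prefers Invest (11 > 2) — not an equilibrium.

(Wait, Invest)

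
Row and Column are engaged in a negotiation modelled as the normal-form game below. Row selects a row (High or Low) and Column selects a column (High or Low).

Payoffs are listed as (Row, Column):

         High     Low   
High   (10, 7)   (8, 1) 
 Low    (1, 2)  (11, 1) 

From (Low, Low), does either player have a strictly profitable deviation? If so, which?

Column

Row at (Low, Low) earns 11; deviating to High yields 8 — not better.
Column earns 1; deviating to High yields 2 — a strict improvement.
Only Column has a strictly profitable deviation.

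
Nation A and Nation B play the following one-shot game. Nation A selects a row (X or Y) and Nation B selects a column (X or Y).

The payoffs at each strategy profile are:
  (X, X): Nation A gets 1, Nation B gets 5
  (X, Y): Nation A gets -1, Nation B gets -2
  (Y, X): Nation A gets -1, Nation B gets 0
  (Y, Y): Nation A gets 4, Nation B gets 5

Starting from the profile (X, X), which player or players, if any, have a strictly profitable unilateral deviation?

Nation A at (X, X) earns 1; deviating to Y yields -1 — not better.
Nation B earns 5; deviating to Y yields -2 — not better.
Neither player can strictly improve; the profile is a Nash equilibrium.

Neither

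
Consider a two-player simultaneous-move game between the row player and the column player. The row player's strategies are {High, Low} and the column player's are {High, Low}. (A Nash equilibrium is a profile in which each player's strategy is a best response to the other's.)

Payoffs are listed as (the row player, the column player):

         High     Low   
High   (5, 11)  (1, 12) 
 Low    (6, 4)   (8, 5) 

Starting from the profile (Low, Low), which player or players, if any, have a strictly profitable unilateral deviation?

Neither

The row player at (Low, Low) earns 8; deviating to High yields 1 — not better.
The column player earns 5; deviating to High yields 4 — not better.
Neither player can strictly improve; the profile is a Nash equilibrium.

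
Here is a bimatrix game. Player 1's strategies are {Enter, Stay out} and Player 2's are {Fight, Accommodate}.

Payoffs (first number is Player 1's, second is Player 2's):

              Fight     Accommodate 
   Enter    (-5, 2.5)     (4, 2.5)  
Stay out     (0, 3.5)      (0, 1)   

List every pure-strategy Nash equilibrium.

(Enter, Fight): Player 1 prefers Stay out (0 > -5) — not an equilibrium.
(Enter, Accommodate): Player 1 gets 4 ≥ 0 from Stay out, and Player 2 gets 2.5 ≥ 2.5 from Fight — Nash equilibrium.
(Stay out, Fight): Player 1 gets 0 ≥ -5 from Enter, and Player 2 gets 3.5 ≥ 1 from Accommodate — Nash equilibrium.
(Stay out, Accommodate): Player 1 prefers Enter (4 > 0); Player 2 prefers Fight (3.5 > 1) — not an equilibrium.

(Enter, Accommodate) and (Stay out, Fight)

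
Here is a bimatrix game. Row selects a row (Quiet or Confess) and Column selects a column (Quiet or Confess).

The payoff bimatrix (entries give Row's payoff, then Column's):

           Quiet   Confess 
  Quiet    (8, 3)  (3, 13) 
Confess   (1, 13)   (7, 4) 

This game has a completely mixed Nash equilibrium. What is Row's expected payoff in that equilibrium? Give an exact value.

First find y, the probability Column plays Quiet, from Row's indifference between Quiet and Confess: 8y + 3(1−y) = y + 7(1−y), giving y = 4/11.
Since Row is indifferent in equilibrium, Row's expected payoff equals the payoff from either row against (4/11, 7/11). Using Quiet: 8(4/11) + 3(7/11) = 53/11.

53/11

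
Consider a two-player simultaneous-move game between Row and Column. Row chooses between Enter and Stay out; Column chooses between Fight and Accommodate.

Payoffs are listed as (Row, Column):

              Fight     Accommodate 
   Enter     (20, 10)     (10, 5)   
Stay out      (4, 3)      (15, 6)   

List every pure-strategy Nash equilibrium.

(Enter, Fight): Row gets 20 ≥ 4 from Stay out, and Column gets 10 ≥ 5 from Accommodate — Nash equilibrium.
(Enter, Accommodate): Row prefers Stay out (15 > 10); Column prefers Fight (10 > 5) — not an equilibrium.
(Stay out, Fight): Row prefers Enter (20 > 4); Column prefers Accommodate (6 > 3) — not an equilibrium.
(Stay out, Accommodate): Row gets 15 ≥ 10 from Enter, and Column gets 6 ≥ 3 from Fight — Nash equilibrium.

(Enter, Fight) and (Stay out, Accommodate)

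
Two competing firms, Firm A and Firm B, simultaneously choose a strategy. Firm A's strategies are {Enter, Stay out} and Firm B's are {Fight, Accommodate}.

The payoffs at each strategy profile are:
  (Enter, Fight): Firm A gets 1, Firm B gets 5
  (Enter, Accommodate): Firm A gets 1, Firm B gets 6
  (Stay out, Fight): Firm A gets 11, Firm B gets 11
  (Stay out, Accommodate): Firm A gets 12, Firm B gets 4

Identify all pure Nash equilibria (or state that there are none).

(Stay out, Fight)

(Enter, Fight): Firm A prefers Stay out (11 > 1); Firm B prefers Accommodate (6 > 5) — not an equilibrium.
(Enter, Accommodate): Firm A prefers Stay out (12 > 1) — not an equilibrium.
(Stay out, Fight): Firm A gets 11 ≥ 1 from Enter, and Firm B gets 11 ≥ 4 from Accommodate — Nash equilibrium.
(Stay out, Accommodate): Firm B prefers Fight (11 > 4) — not an equilibrium.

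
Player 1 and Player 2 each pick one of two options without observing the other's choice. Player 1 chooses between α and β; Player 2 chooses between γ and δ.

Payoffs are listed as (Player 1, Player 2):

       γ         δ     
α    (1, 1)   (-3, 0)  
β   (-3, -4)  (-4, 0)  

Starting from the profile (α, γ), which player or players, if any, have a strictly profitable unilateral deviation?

Neither

Player 1 at (α, γ) earns 1; deviating to β yields -3 — not better.
Player 2 earns 1; deviating to δ yields 0 — not better.
Neither player can strictly improve; the profile is a Nash equilibrium.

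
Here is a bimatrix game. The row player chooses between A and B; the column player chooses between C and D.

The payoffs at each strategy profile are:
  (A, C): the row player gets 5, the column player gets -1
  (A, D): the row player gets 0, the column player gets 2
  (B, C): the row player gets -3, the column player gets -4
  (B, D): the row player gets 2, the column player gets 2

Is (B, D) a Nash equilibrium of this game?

At (B, D), the row player earns 2; switching to A would give 0, so the row player has no profitable deviation.
The column player earns 2; switching to C would give -4, so the column player has no profitable deviation.
Neither player can gain by a unilateral deviation, so this profile is a Nash equilibrium.

Yes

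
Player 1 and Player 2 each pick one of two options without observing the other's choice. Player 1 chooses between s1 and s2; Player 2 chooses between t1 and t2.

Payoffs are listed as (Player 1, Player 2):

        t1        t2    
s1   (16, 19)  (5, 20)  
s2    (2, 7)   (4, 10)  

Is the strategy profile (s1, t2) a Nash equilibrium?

Yes

At (s1, t2), Player 1 earns 5; switching to s2 would give 4, so Player 1 has no profitable deviation.
Player 2 earns 20; switching to t1 would give 19, so Player 2 has no profitable deviation.
Neither player can gain by a unilateral deviation, so this profile is a Nash equilibrium.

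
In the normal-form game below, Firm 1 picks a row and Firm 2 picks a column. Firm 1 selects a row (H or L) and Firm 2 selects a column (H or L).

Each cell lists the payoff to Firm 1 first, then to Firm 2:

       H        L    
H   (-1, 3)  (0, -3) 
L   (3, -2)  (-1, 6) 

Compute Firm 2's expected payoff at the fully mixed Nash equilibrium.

6/7

First find p, the probability Firm 1 plays H, from Firm 2's indifference between H and L: 3p − 2(1−p) = −3p + 6(1−p), giving p = 4/7.
Since Firm 2 is indifferent in equilibrium, Firm 2's expected payoff equals the payoff from either column against (4/7, 3/7). Using H: 3(4/7) − 2(3/7) = 6/7.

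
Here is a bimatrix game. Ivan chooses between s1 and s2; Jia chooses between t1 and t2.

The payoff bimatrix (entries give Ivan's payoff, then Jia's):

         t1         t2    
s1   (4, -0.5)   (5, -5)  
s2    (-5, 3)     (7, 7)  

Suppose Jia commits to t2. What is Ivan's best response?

Against t2, Ivan earns 5 from s1 and 7 from s2.
So s2 is the best response.

s2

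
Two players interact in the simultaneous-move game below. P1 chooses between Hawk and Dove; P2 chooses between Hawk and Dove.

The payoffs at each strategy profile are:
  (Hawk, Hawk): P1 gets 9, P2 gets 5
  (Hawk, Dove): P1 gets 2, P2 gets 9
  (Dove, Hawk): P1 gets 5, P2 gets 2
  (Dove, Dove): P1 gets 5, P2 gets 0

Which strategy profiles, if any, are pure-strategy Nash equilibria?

none

(Hawk, Hawk): P2 prefers Dove (9 > 5) — not an equilibrium.
(Hawk, Dove): P1 prefers Dove (5 > 2) — not an equilibrium.
(Dove, Hawk): P1 prefers Hawk (9 > 5) — not an equilibrium.
(Dove, Dove): P2 prefers Hawk (2 > 0) — not an equilibrium.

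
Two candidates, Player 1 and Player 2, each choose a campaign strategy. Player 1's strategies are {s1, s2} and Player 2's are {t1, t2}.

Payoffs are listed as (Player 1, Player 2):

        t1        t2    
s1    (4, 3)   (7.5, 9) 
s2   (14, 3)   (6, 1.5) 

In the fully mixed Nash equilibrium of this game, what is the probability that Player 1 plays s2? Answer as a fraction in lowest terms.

Let p be the probability that Player 1 plays s1. In a completely mixed equilibrium, Player 2 must be indifferent between t1 and t2.
Player 2's expected payoff from t1 is 3p + 3(1−p); from t2 it is 9p + 1.5(1−p).
Setting these equal: 3 = 7.5p + 1.5, so p = 1/5.
Therefore Player 1 plays s2 with probability 1 − 1/5 = 4/5.

4/5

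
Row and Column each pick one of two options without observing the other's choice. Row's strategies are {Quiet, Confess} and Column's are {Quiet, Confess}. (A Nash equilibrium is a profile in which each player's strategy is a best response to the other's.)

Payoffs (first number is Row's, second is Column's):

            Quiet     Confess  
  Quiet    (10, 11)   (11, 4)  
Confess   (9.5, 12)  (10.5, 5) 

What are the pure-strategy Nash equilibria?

(Quiet, Quiet)

(Quiet, Quiet): Row gets 10 ≥ 9.5 from Confess, and Column gets 11 ≥ 4 from Confess — Nash equilibrium.
(Quiet, Confess): Column prefers Quiet (11 > 4) — not an equilibrium.
(Confess, Quiet): Row prefers Quiet (10 > 9.5) — not an equilibrium.
(Confess, Confess): Row prefers Quiet (11 > 10.5); Column prefers Quiet (12 > 5) — not an equilibrium.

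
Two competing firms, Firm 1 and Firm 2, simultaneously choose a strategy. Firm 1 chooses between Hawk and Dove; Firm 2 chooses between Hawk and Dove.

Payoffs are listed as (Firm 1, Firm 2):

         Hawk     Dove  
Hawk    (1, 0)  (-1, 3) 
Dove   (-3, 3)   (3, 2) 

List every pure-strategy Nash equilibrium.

(Hawk, Hawk): Firm 2 prefers Dove (3 > 0) — not an equilibrium.
(Hawk, Dove): Firm 1 prefers Dove (3 > -1) — not an equilibrium.
(Dove, Hawk): Firm 1 prefers Hawk (1 > -3) — not an equilibrium.
(Dove, Dove): Firm 2 prefers Hawk (3 > 2) — not an equilibrium.

none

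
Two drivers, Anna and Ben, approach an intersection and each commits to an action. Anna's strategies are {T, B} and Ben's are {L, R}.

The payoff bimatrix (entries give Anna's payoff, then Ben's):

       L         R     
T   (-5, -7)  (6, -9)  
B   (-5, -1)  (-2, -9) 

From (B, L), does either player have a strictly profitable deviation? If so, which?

Neither

Anna at (B, L) earns -5; deviating to T yields -5 — not better.
Ben earns -1; deviating to R yields -9 — not better.
Neither player can strictly improve; the profile is a Nash equilibrium.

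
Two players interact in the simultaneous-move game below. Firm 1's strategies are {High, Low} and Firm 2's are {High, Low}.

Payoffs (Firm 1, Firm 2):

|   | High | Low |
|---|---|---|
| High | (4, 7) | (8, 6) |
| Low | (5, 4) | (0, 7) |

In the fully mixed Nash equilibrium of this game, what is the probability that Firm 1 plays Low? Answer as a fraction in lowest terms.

Let p be the probability that Firm 1 plays High. In a completely mixed equilibrium, Firm 2 must be indifferent between High and Low.
Firm 2's expected payoff from High is 7p + 4(1−p); from Low it is 6p + 7(1−p).
Setting these equal: 3p + 4 = −p + 7, so p = 3/4.
Therefore Firm 1 plays Low with probability 1 − 3/4 = 1/4.

1/4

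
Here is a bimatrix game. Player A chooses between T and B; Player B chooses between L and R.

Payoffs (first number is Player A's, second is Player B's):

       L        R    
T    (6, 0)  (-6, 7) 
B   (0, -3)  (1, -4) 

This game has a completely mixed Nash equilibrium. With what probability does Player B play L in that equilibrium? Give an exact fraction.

Let y be the probability that Player B plays L. In a completely mixed equilibrium, Player A must be indifferent between T and B.
Player A's expected payoff from T is 6y − 6(1−y); from B it is (1−y).
Setting these equal: 12y − 6 = −y + 1, so y = 7/13.

7/13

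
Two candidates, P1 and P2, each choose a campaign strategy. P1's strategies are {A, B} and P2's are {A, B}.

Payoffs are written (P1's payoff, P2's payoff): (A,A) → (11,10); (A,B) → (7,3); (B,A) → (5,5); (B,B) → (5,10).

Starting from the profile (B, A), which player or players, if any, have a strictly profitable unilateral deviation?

Both

P1 at (B, A) earns 5; deviating to A yields 11 — a strict improvement.
P2 earns 5; deviating to B yields 10 — a strict improvement.
Both P1 and P2 have strictly profitable deviations.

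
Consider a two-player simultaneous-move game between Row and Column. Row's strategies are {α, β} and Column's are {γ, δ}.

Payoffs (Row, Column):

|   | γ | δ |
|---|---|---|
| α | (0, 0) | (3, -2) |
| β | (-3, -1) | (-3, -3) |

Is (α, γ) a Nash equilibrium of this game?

Yes

At (α, γ), Row earns 0; switching to β would give -3, so Row has no profitable deviation.
Column earns 0; switching to δ would give -2, so Column has no profitable deviation.
Neither player can gain by a unilateral deviation, so this profile is a Nash equilibrium.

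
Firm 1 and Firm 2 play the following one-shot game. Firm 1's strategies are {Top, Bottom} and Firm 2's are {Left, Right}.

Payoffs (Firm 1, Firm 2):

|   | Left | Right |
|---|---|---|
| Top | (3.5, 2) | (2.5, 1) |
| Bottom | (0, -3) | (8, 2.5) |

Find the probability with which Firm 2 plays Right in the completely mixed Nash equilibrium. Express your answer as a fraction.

Let y be the probability that Firm 2 plays Left. In a completely mixed equilibrium, Firm 1 must be indifferent between Top and Bottom.
Firm 1's expected payoff from Top is 3.5y + 2.5(1−y); from Bottom it is 8(1−y).
Setting these equal: y + 2.5 = −8y + 8, so y = 11/18.
Therefore Firm 2 plays Right with probability 1 − 11/18 = 7/18.

7/18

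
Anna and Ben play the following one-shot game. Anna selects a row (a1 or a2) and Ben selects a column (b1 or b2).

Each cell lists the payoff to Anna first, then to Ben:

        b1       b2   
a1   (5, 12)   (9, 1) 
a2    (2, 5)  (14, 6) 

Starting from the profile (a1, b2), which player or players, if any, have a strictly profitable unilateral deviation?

Both

Anna at (a1, b2) earns 9; deviating to a2 yields 14 — a strict improvement.
Ben earns 1; deviating to b1 yields 12 — a strict improvement.
Both Anna and Ben have strictly profitable deviations.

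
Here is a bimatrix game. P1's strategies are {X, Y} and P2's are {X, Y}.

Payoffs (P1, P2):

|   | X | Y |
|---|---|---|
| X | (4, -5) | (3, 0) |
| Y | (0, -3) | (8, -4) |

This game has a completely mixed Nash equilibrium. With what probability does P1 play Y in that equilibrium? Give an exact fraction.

Let x be the probability that P1 plays X. In a completely mixed equilibrium, P2 must be indifferent between X and Y.
P2's expected payoff from X is −5x − 3(1−x); from Y it is −4(1−x).
Setting these equal: −2x − 3 = 4x − 4, so x = 1/6.
Therefore P1 plays Y with probability 1 − 1/6 = 5/6.

5/6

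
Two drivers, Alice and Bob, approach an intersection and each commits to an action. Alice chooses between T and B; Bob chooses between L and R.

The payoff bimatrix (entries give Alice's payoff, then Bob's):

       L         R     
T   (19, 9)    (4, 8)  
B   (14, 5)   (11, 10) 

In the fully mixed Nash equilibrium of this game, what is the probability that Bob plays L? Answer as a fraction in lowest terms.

7/12

Let c be the probability that Bob plays L. In a completely mixed equilibrium, Alice must be indifferent between T and B.
Alice's expected payoff from T is 19c + 4(1−c); from B it is 14c + 11(1−c).
Setting these equal: 15c + 4 = 3c + 11, so c = 7/12.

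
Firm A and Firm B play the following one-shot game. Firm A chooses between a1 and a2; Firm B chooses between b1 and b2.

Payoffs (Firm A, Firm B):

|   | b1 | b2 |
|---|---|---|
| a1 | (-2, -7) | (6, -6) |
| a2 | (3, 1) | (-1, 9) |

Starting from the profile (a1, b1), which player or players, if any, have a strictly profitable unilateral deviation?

Both

Firm A at (a1, b1) earns -2; deviating to a2 yields 3 — a strict improvement.
Firm B earns -7; deviating to b2 yields -6 — a strict improvement.
Both Firm A and Firm B have strictly profitable deviations.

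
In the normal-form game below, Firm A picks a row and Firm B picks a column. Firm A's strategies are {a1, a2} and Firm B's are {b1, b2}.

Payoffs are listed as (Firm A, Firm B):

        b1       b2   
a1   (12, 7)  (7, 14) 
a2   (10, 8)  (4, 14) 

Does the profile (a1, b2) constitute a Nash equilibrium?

At (a1, b2), Firm A earns 7; switching to a2 would give 4, so Firm A has no profitable deviation.
Firm B earns 14; switching to b1 would give 7, so Firm B has no profitable deviation.
Neither player can gain by a unilateral deviation, so this profile is a Nash equilibrium.

Yes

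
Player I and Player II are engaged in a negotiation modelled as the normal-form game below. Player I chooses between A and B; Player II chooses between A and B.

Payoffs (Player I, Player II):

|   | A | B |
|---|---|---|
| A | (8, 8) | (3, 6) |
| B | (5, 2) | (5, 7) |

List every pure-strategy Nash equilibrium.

(A, A): Player I gets 8 ≥ 5 from B, and Player II gets 8 ≥ 6 from B — Nash equilibrium.
(A, B): Player I prefers B (5 > 3); Player II prefers A (8 > 6) — not an equilibrium.
(B, A): Player I prefers A (8 > 5); Player II prefers B (7 > 2) — not an equilibrium.
(B, B): Player I gets 5 ≥ 3 from A, and Player II gets 7 ≥ 2 from A — Nash equilibrium.

(A, A) and (B, B)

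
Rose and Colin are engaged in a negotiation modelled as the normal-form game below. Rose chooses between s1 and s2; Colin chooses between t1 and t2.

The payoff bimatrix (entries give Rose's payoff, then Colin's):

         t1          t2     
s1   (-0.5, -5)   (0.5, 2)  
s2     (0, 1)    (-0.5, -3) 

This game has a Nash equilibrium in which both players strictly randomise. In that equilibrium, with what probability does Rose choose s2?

Let r be the probability that Rose plays s1. In a completely mixed equilibrium, Colin must be indifferent between t1 and t2.
Colin's expected payoff from t1 is −5r + (1−r); from t2 it is 2r − 3(1−r).
Setting these equal: −6r + 1 = 5r − 3, so r = 4/11.
Therefore Rose plays s2 with probability 1 − 4/11 = 7/11.

7/11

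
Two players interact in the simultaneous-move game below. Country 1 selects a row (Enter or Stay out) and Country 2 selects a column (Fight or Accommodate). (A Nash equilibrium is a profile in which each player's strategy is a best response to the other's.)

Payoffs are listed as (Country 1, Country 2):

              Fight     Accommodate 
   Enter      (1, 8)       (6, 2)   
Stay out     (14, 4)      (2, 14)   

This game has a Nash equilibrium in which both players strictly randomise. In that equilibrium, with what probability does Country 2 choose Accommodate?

Let y be the probability that Country 2 plays Fight. In a completely mixed equilibrium, Country 1 must be indifferent between Enter and Stay out.
Country 1's expected payoff from Enter is y + 6(1−y); from Stay out it is 14y + 2(1−y).
Setting these equal: −5y + 6 = 12y + 2, so y = 4/17.
Therefore Country 2 plays Accommodate with probability 1 − 4/17 = 13/17.

13/17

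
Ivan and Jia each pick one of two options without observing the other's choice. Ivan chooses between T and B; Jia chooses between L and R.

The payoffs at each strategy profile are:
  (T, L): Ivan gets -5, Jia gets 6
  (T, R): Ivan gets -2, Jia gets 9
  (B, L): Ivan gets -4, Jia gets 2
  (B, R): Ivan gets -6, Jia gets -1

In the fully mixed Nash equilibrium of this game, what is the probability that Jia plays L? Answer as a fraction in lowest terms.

4/5

Let c be the probability that Jia plays L. In a completely mixed equilibrium, Ivan must be indifferent between T and B.
Ivan's expected payoff from T is −5c − 2(1−c); from B it is −4c − 6(1−c).
Setting these equal: −3c − 2 = 2c − 6, so c = 4/5.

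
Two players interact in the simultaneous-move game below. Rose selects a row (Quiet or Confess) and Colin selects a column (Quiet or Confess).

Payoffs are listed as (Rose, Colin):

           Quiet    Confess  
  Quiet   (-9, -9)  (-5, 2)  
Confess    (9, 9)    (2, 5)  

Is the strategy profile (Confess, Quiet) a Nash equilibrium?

At (Confess, Quiet), Rose earns 9; switching to Quiet would give -9, so Rose has no profitable deviation.
Colin earns 9; switching to Confess would give 5, so Colin has no profitable deviation.
Neither player can gain by a unilateral deviation, so this profile is a Nash equilibrium.

Yes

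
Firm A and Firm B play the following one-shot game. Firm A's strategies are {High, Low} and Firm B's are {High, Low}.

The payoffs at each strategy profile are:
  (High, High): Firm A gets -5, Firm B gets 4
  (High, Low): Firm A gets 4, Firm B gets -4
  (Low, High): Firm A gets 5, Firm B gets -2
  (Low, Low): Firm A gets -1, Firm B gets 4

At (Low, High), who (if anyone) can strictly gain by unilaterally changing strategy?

Firm B

Firm A at (Low, High) earns 5; deviating to High yields -5 — not better.
Firm B earns -2; deviating to Low yields 4 — a strict improvement.
Only Firm B has a strictly profitable deviation.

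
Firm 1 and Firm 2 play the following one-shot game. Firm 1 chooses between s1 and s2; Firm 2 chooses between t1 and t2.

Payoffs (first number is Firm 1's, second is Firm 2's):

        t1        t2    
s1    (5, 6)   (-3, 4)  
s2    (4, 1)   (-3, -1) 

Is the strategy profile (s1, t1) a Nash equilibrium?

Yes

At (s1, t1), Firm 1 earns 5; switching to s2 would give 4, so Firm 1 has no profitable deviation.
Firm 2 earns 6; switching to t2 would give 4, so Firm 2 has no profitable deviation.
Neither player can gain by a unilateral deviation, so this profile is a Nash equilibrium.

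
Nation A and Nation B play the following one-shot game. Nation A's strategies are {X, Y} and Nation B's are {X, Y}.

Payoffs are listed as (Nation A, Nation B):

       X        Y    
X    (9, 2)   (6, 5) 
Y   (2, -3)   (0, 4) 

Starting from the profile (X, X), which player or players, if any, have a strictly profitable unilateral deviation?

Nation A at (X, X) earns 9; deviating to Y yields 2 — not better.
Nation B earns 2; deviating to Y yields 5 — a strict improvement.
Only Nation B has a strictly profitable deviation.

Nation B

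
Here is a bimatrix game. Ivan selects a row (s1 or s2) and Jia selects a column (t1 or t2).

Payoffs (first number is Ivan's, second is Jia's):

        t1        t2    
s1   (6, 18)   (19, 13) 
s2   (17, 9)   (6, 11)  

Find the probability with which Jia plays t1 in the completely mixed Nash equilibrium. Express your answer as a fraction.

13/24

Let y be the probability that Jia plays t1. In a completely mixed equilibrium, Ivan must be indifferent between s1 and s2.
Ivan's expected payoff from s1 is 6y + 19(1−y); from s2 it is 17y + 6(1−y).
Setting these equal: −13y + 19 = 11y + 6, so y = 13/24.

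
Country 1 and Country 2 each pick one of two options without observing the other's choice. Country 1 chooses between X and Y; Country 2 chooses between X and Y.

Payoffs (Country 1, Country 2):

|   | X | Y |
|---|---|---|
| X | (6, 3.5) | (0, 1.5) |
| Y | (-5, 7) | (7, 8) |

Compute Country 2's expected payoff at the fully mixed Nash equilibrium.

First find p, the probability Country 1 plays X, from Country 2's indifference between X and Y: 3.5p + 7(1−p) = 1.5p + 8(1−p), giving p = 1/3.
Since Country 2 is indifferent in equilibrium, Country 2's expected payoff equals the payoff from either column against (1/3, 2/3). Using X: 3.5(1/3) + 7(2/3) = 35/6.

35/6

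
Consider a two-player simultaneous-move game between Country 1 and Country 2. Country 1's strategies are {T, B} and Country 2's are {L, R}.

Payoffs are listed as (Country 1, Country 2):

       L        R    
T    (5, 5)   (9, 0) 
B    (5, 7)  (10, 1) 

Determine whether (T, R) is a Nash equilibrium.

At (T, R), Country 1 earns 9; switching to B would give 10, so Country 1 would deviate.
Country 2 earns 0; switching to L would give 5, so Country 2 would deviate.
Since at least one player can profitably deviate, this is not a Nash equilibrium.

No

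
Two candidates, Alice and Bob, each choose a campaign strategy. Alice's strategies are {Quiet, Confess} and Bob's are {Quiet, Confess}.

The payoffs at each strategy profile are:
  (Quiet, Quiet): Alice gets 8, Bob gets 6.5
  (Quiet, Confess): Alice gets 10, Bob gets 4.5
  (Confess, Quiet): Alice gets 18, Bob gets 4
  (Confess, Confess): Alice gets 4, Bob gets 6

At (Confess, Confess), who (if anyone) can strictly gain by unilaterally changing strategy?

Alice

Alice at (Confess, Confess) earns 4; deviating to Quiet yields 10 — a strict improvement.
Bob earns 6; deviating to Quiet yields 4 — not better.
Only Alice has a strictly profitable deviation.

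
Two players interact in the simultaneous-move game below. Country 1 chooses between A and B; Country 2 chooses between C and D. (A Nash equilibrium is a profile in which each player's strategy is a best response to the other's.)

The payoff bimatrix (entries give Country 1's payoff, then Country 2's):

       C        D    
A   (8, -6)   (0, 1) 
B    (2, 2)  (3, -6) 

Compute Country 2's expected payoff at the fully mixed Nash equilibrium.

-34/15

First find x, the probability Country 1 plays A, from Country 2's indifference between C and D: −6x + 2(1−x) = x − 6(1−x), giving x = 8/15.
Since Country 2 is indifferent in equilibrium, Country 2's expected payoff equals the payoff from either column against (8/15, 7/15). Using C: −6(8/15) + 2(7/15) = -34/15.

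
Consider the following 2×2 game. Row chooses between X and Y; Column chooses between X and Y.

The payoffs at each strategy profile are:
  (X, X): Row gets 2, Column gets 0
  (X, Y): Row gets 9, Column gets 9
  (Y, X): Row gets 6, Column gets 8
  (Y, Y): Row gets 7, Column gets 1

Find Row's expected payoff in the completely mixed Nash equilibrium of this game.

20/3

First find y, the probability Column plays X, from Row's indifference between X and Y: 2y + 9(1−y) = 6y + 7(1−y), giving y = 1/3.
Since Row is indifferent in equilibrium, Row's expected payoff equals the payoff from either row against (1/3, 2/3). Using X: 2(1/3) + 9(2/3) = 20/3.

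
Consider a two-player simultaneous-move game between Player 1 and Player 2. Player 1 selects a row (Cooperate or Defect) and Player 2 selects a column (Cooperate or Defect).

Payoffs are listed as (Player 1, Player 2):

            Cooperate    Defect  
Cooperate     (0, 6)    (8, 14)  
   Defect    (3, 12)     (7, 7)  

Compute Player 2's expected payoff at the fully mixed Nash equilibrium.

First find x, the probability Player 1 plays Cooperate, from Player 2's indifference between Cooperate and Defect: 6x + 12(1−x) = 14x + 7(1−x), giving x = 5/13.
Since Player 2 is indifferent in equilibrium, Player 2's expected payoff equals the payoff from either column against (5/13, 8/13). Using Cooperate: 6(5/13) + 12(8/13) = 126/13.

126/13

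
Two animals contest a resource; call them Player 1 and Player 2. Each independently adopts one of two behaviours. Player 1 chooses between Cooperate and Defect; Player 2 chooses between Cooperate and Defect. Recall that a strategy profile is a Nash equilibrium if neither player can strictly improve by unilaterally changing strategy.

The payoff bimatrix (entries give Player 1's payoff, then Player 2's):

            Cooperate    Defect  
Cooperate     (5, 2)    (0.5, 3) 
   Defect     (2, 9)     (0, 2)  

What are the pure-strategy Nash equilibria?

(Cooperate, Cooperate): Player 2 prefers Defect (3 > 2) — not an equilibrium.
(Cooperate, Defect): Player 1 gets 0.5 ≥ 0 from Defect, and Player 2 gets 3 ≥ 2 from Cooperate — Nash equilibrium.
(Defect, Cooperate): Player 1 prefers Cooperate (5 > 2) — not an equilibrium.
(Defect, Defect): Player 1 prefers Cooperate (0.5 > 0); Player 2 prefers Cooperate (9 > 2) — not an equilibrium.

(Cooperate, Defect)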